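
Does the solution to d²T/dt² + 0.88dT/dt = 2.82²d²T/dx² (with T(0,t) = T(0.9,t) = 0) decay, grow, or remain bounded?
T → 0. Damping (γ=0.88) dissipates energy; oscillations decay exponentially.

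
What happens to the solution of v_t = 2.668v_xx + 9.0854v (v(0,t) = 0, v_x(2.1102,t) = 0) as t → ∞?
v grows unboundedly. Reaction dominates diffusion (r=9.0854 > κπ²/(4L²)≈1.48); solution grows exponentially.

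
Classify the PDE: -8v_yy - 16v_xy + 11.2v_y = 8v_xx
Rewriting in standard form: -8v_xx - 16v_xy - 8v_yy + 11.2v_y = 0. A = -8, B = -16, C = -8. Discriminant B² - 4AC = 0. Since 0 = 0, parabolic.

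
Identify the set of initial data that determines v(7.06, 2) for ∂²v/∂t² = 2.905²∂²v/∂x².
Domain of dependence: [1.25, 12.87]. Signals travel at speed 2.905, so data within |x - 7.06| ≤ 2.905·2 = 5.81 can reach the point.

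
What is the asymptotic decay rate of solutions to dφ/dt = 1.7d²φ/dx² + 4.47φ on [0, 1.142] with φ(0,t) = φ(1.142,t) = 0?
Eigenvalues: λₙ = 1.7n²π²/1.142² - 4.47.
First three modes:
  n=1: λ₁ = 1.7π²/1.142² - 4.47 ≈ 8.395
  n=2: λ₂ = 6.8π²/1.142² - 4.47 ≈ 46.991
  n=3: λ₃ = 15.3π²/1.142² - 4.47 ≈ 111.317
Since 1.7π²/1.142² ≈ 12.865 > 4.47, all λₙ > 0.
The n=1 mode decays slowest → dominates as t → ∞.
Asymptotic: φ ~ c₁ sin(πx/1.142) e^{-λ₁t} with decay rate λ₁ ≈ 8.395.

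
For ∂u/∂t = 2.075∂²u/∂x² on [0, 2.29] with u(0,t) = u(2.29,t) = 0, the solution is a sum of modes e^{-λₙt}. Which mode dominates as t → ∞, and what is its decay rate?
Eigenvalues: λₙ = 2.075n²π²/2.29².
First three modes:
  n=1: λ₁ = 2.075π²/2.29² ≈ 3.905
  n=2: λ₂ = 8.3π²/2.29² ≈ 15.621 (4× faster decay)
  n=3: λ₃ = 18.675π²/2.29² ≈ 35.147 (9× faster decay)
As t → ∞, higher modes decay exponentially faster. The n=1 mode dominates: u ~ c₁ sin(πx/2.29) e^{-λ₁t}.
Decay rate: λ₁ = 2.075π²/2.29² ≈ 3.905.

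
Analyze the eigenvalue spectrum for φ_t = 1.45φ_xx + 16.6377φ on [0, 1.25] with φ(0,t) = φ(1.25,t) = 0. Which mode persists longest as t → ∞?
Eigenvalues: λₙ = 1.45n²π²/1.25² - 16.6377.
First three modes:
  n=1: λ₁ = 1.45π²/1.25² - 16.6377 ≈ -7.479
  n=2: λ₂ = 5.8π²/1.25² - 16.6377 ≈ 19.998
  n=3: λ₃ = 13.05π²/1.25² - 16.6377 ≈ 65.793
Since 1.45π²/1.25² ≈ 9.159 < 16.6377, λ₁ < 0.
The n=1 mode grows fastest (−λₙ is largest for n=1) → dominates.
Asymptotic: φ ~ c₁ sin(πx/1.25) e^{7.479t} (exponential growth at rate −λ₁ ≈ 7.479).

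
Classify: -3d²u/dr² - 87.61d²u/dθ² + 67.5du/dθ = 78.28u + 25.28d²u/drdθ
Rewriting in standard form: -3d²u/dr² - 25.28d²u/drdθ - 87.61d²u/dθ² + 67.5du/dθ - 78.28u = 0. Elliptic (discriminant = -412.2416).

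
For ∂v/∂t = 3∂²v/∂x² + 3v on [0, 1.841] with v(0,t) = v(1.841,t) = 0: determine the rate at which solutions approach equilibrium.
Eigenvalues: λₙ = 3n²π²/1.841² - 3.
First three modes:
  n=1: λ₁ = 3π²/1.841² - 3 ≈ 5.736
  n=2: λ₂ = 12π²/1.841² - 3 ≈ 31.944
  n=3: λ₃ = 27π²/1.841² - 3 ≈ 75.624
Since 3π²/1.841² ≈ 8.736 > 3, all λₙ > 0.
The n=1 mode decays slowest → dominates as t → ∞.
Asymptotic: v ~ c₁ sin(πx/1.841) e^{-λ₁t} with decay rate λ₁ ≈ 5.736.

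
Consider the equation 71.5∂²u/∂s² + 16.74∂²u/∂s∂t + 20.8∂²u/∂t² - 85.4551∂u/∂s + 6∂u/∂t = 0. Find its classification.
Elliptic. (A = 71.5, B = 16.74, C = 20.8 gives B² - 4AC = -5668.5724.)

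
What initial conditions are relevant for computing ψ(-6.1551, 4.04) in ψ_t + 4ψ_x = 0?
A single point: x = -22.3151. The characteristic through (-6.1551, 4.04) is x - 4t = const, so x = -6.1551 - 4·4.04 = -22.3151.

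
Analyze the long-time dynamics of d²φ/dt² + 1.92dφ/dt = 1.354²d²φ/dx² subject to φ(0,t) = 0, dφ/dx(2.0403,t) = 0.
Long-time behavior: φ → 0. Damping (γ=1.92) dissipates energy; oscillations decay exponentially.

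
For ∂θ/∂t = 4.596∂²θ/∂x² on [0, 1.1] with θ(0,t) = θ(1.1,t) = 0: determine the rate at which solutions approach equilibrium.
Eigenvalues: λₙ = 4.596n²π²/1.1².
First three modes:
  n=1: λ₁ = 4.596π²/1.1² ≈ 37.488
  n=2: λ₂ = 18.384π²/1.1² ≈ 149.953 (4× faster decay)
  n=3: λ₃ = 41.364π²/1.1² ≈ 337.394 (9× faster decay)
As t → ∞, higher modes decay exponentially faster. The n=1 mode dominates: θ ~ c₁ sin(πx/1.1) e^{-λ₁t}.
Decay rate: λ₁ = 4.596π²/1.1² ≈ 37.488.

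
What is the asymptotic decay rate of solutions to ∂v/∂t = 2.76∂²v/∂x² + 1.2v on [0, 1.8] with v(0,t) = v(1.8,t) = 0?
Eigenvalues: λₙ = 2.76n²π²/1.8² - 1.2.
First three modes:
  n=1: λ₁ = 2.76π²/1.8² - 1.2 ≈ 7.207
  n=2: λ₂ = 11.04π²/1.8² - 1.2 ≈ 32.43
  n=3: λ₃ = 24.84π²/1.8² - 1.2 ≈ 74.467
Since 2.76π²/1.8² ≈ 8.407 > 1.2, all λₙ > 0.
The n=1 mode decays slowest → dominates as t → ∞.
Asymptotic: v ~ c₁ sin(πx/1.8) e^{-λ₁t} with decay rate λ₁ ≈ 7.207.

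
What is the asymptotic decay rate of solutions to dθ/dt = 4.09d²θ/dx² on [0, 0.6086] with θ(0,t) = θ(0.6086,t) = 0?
Eigenvalues: λₙ = 4.09n²π²/0.6086².
First three modes:
  n=1: λ₁ = 4.09π²/0.6086² ≈ 108.983
  n=2: λ₂ = 16.36π²/0.6086² ≈ 435.932 (4× faster decay)
  n=3: λ₃ = 36.81π²/0.6086² ≈ 980.848 (9× faster decay)
As t → ∞, higher modes decay exponentially faster. The n=1 mode dominates: θ ~ c₁ sin(πx/0.6086) e^{-λ₁t}.
Decay rate: λ₁ = 4.09π²/0.6086² ≈ 108.983.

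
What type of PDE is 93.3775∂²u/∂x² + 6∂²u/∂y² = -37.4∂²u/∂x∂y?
Rewriting in standard form: 93.3775∂²u/∂x² + 37.4∂²u/∂x∂y + 6∂²u/∂y² = 0. With A = 93.3775, B = 37.4, C = 6, the discriminant is -842.3. This is an elliptic PDE.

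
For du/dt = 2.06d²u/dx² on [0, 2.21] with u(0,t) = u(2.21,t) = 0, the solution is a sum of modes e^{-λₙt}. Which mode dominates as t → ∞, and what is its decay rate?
Eigenvalues: λₙ = 2.06n²π²/2.21².
First three modes:
  n=1: λ₁ = 2.06π²/2.21² ≈ 4.163
  n=2: λ₂ = 8.24π²/2.21² ≈ 16.651 (4× faster decay)
  n=3: λ₃ = 18.54π²/2.21² ≈ 37.465 (9× faster decay)
As t → ∞, higher modes decay exponentially faster. The n=1 mode dominates: u ~ c₁ sin(πx/2.21) e^{-λ₁t}.
Decay rate: λ₁ = 2.06π²/2.21² ≈ 4.163.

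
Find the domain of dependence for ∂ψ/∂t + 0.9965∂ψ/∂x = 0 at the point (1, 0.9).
A single point: x = 0.10315. The characteristic through (1, 0.9) is x - 0.9965t = const, so x = 1 - 0.9965·0.9 = 0.10315.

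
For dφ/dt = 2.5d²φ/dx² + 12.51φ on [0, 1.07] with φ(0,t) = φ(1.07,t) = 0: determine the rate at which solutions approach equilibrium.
Eigenvalues: λₙ = 2.5n²π²/1.07² - 12.51.
First three modes:
  n=1: λ₁ = 2.5π²/1.07² - 12.51 ≈ 9.041
  n=2: λ₂ = 10π²/1.07² - 12.51 ≈ 73.695
  n=3: λ₃ = 22.5π²/1.07² - 12.51 ≈ 181.451
Since 2.5π²/1.07² ≈ 21.551 > 12.51, all λₙ > 0.
The n=1 mode decays slowest → dominates as t → ∞.
Asymptotic: φ ~ c₁ sin(πx/1.07) e^{-λ₁t} with decay rate λ₁ ≈ 9.041.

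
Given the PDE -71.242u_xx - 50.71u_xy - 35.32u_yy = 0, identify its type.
The second-order coefficients are A = -71.242, B = -50.71, C = -35.32. Since B² - 4AC = -7493.56566 < 0, this is an elliptic PDE.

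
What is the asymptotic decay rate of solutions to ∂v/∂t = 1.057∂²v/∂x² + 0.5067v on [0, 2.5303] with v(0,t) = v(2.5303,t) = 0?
Eigenvalues: λₙ = 1.057n²π²/2.5303² - 0.5067.
First three modes:
  n=1: λ₁ = 1.057π²/2.5303² - 0.5067 ≈ 1.123
  n=2: λ₂ = 4.228π²/2.5303² - 0.5067 ≈ 6.011
  n=3: λ₃ = 9.513π²/2.5303² - 0.5067 ≈ 14.158
Since 1.057π²/2.5303² ≈ 1.629 > 0.5067, all λₙ > 0.
The n=1 mode decays slowest → dominates as t → ∞.
Asymptotic: v ~ c₁ sin(πx/2.5303) e^{-λ₁t} with decay rate λ₁ ≈ 1.123.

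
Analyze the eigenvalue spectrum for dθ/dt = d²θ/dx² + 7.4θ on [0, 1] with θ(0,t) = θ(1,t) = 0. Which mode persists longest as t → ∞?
Eigenvalues: λₙ = n²π²/1² - 7.4.
First three modes:
  n=1: λ₁ = π² - 7.4 ≈ 2.47
  n=2: λ₂ = 4π² - 7.4 ≈ 32.078
  n=3: λ₃ = 9π² - 7.4 ≈ 81.426
Since π² ≈ 9.87 > 7.4, all λₙ > 0.
The n=1 mode decays slowest → dominates as t → ∞.
Asymptotic: θ ~ c₁ sin(πx/1) e^{-λ₁t} with decay rate λ₁ ≈ 2.47.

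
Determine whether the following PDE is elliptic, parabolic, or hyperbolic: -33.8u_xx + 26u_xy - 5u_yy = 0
Coefficients: A = -33.8, B = 26, C = -5. B² - 4AC = 0, which is zero, so the equation is parabolic.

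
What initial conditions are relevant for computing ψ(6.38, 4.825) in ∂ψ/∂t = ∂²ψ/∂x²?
The entire real line. The heat equation has infinite propagation speed: any initial disturbance instantly affects all points (though exponentially small far away).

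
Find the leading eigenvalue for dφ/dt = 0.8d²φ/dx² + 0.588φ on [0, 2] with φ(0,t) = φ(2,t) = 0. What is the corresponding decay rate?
Eigenvalues: λₙ = 0.8n²π²/2² - 0.588.
First three modes:
  n=1: λ₁ = 0.8π²/2² - 0.588 ≈ 1.386
  n=2: λ₂ = 3.2π²/2² - 0.588 ≈ 7.308
  n=3: λ₃ = 7.2π²/2² - 0.588 ≈ 17.177
Since 0.8π²/2² ≈ 1.974 > 0.588, all λₙ > 0.
The n=1 mode decays slowest → dominates as t → ∞.
Asymptotic: φ ~ c₁ sin(πx/2) e^{-λ₁t} with decay rate λ₁ ≈ 1.386.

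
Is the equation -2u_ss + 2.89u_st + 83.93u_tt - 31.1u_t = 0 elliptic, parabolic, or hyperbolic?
Computing B² - 4AC with A = -2, B = 2.89, C = 83.93: discriminant = 679.7921 (positive). Answer: hyperbolic.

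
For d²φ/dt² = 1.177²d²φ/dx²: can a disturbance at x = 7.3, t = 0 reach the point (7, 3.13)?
Yes. The domain of dependence is [3.31599, 10.68401], and 7.3 ∈ [3.31599, 10.68401].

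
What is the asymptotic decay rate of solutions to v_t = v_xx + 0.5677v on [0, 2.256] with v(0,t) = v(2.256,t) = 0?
Eigenvalues: λₙ = n²π²/2.256² - 0.5677.
First three modes:
  n=1: λ₁ = π²/2.256² - 0.5677 ≈ 1.371
  n=2: λ₂ = 4π²/2.256² - 0.5677 ≈ 7.189
  n=3: λ₃ = 9π²/2.256² - 0.5677 ≈ 16.885
Since π²/2.256² ≈ 1.939 > 0.5677, all λₙ > 0.
The n=1 mode decays slowest → dominates as t → ∞.
Asymptotic: v ~ c₁ sin(πx/2.256) e^{-λ₁t} with decay rate λ₁ ≈ 1.371.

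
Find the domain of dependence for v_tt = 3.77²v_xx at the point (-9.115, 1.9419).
Domain of dependence: [-16.435963, -1.794037]. Signals travel at speed 3.77, so data within |x - -9.115| ≤ 3.77·1.9419 = 7.320963 can reach the point.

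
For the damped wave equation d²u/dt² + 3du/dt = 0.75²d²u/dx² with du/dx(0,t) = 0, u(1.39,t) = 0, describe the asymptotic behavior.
u → 0. Damping (γ=3) dissipates energy; oscillations decay exponentially.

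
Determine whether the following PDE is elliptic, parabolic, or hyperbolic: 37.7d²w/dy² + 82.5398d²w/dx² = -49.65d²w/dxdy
Rewriting in standard form: 82.5398d²w/dx² + 49.65d²w/dxdy + 37.7d²w/dy² = 0. Coefficients: A = 82.5398, B = 49.65, C = 37.7. B² - 4AC = -9981.87934, which is negative, so the equation is elliptic.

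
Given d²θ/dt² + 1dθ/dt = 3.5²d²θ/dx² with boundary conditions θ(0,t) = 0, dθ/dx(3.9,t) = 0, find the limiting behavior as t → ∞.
θ → 0. Damping (γ=1) dissipates energy; oscillations decay exponentially.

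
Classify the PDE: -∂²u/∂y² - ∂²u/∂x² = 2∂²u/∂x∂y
Rewriting in standard form: -∂²u/∂x² - 2∂²u/∂x∂y - ∂²u/∂y² = 0. A = -1, B = -2, C = -1. Discriminant B² - 4AC = 0. Since 0 = 0, parabolic.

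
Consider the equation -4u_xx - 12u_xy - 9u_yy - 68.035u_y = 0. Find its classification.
Parabolic. (A = -4, B = -12, C = -9 gives B² - 4AC = 0.)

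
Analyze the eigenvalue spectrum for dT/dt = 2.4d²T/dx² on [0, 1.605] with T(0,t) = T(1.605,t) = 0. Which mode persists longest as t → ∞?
Eigenvalues: λₙ = 2.4n²π²/1.605².
First three modes:
  n=1: λ₁ = 2.4π²/1.605² ≈ 9.195
  n=2: λ₂ = 9.6π²/1.605² ≈ 36.781 (4× faster decay)
  n=3: λ₃ = 21.6π²/1.605² ≈ 82.757 (9× faster decay)
As t → ∞, higher modes decay exponentially faster. The n=1 mode dominates: T ~ c₁ sin(πx/1.605) e^{-λ₁t}.
Decay rate: λ₁ = 2.4π²/1.605² ≈ 9.195.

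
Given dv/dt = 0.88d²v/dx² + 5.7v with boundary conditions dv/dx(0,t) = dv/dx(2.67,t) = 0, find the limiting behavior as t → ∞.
v grows unboundedly. With Neumann BCs the constant mode has diffusion eigenvalue 0, so any r > 0 makes it grow like e^(5.7t); solution grows exponentially.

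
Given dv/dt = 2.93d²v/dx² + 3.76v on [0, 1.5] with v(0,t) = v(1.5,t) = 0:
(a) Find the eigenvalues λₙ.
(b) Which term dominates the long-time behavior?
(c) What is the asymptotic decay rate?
Eigenvalues: λₙ = 2.93n²π²/1.5² - 3.76.
First three modes:
  n=1: λ₁ = 2.93π²/1.5² - 3.76 ≈ 9.092
  n=2: λ₂ = 11.72π²/1.5² - 3.76 ≈ 47.65
  n=3: λ₃ = 26.37π²/1.5² - 3.76 ≈ 111.912
Since 2.93π²/1.5² ≈ 12.852 > 3.76, all λₙ > 0.
The n=1 mode decays slowest → dominates as t → ∞.
Asymptotic: v ~ c₁ sin(πx/1.5) e^{-λ₁t} with decay rate λ₁ ≈ 9.092.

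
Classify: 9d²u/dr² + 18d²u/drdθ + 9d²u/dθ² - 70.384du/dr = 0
Parabolic (discriminant = 0).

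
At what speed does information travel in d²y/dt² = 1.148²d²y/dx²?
Speed = 1.148. Information travels along characteristics x = x₀ ± 1.148t.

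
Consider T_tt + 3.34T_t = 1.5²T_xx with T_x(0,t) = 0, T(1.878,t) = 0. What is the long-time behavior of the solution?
As t → ∞, T → 0. Damping (γ=3.34) dissipates energy; oscillations decay exponentially.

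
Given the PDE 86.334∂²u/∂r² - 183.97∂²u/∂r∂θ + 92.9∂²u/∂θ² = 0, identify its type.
The second-order coefficients are A = 86.334, B = -183.97, C = 92.9. Since B² - 4AC = 1763.2465 > 0, this is a hyperbolic PDE.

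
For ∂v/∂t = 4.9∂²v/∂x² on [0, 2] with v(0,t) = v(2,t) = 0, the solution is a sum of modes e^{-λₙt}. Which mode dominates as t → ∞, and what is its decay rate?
Eigenvalues: λₙ = 4.9n²π²/2².
First three modes:
  n=1: λ₁ = 4.9π²/2² ≈ 12.09
  n=2: λ₂ = 19.6π²/2² ≈ 48.361 (4× faster decay)
  n=3: λ₃ = 44.1π²/2² ≈ 108.812 (9× faster decay)
As t → ∞, higher modes decay exponentially faster. The n=1 mode dominates: v ~ c₁ sin(πx/2) e^{-λ₁t}.
Decay rate: λ₁ = 4.9π²/2² ≈ 12.09.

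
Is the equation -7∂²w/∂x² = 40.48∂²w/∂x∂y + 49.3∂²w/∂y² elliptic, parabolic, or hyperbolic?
Rewriting in standard form: -7∂²w/∂x² - 40.48∂²w/∂x∂y - 49.3∂²w/∂y² = 0. Computing B² - 4AC with A = -7, B = -40.48, C = -49.3: discriminant = 258.2304 (positive). Answer: hyperbolic.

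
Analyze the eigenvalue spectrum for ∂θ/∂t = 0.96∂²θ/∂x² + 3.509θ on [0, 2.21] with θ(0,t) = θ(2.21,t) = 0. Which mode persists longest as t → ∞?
Eigenvalues: λₙ = 0.96n²π²/2.21² - 3.509.
First three modes:
  n=1: λ₁ = 0.96π²/2.21² - 3.509 ≈ -1.569
  n=2: λ₂ = 3.84π²/2.21² - 3.509 ≈ 4.251
  n=3: λ₃ = 8.64π²/2.21² - 3.509 ≈ 13.95
Since 0.96π²/2.21² ≈ 1.94 < 3.509, λ₁ < 0.
The n=1 mode grows fastest (−λₙ is largest for n=1) → dominates.
Asymptotic: θ ~ c₁ sin(πx/2.21) e^{1.569t} (exponential growth at rate −λ₁ ≈ 1.569).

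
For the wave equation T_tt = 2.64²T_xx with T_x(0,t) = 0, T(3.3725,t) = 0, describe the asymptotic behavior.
T oscillates (no decay). Energy is conserved; the solution oscillates indefinitely as standing waves.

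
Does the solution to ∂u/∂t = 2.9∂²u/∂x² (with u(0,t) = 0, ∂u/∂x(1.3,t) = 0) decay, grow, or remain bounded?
u → 0. Heat escapes through the Dirichlet boundary.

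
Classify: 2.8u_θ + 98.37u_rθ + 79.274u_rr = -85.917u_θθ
Rewriting in standard form: 79.274u_rr + 98.37u_rθ + 85.917u_θθ + 2.8u_θ = 0. Elliptic (discriminant = -17567.280132).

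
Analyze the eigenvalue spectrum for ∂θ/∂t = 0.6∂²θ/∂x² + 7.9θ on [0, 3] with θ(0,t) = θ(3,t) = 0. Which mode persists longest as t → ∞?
Eigenvalues: λₙ = 0.6n²π²/3² - 7.9.
First three modes:
  n=1: λ₁ = 0.6π²/3² - 7.9 ≈ -7.242
  n=2: λ₂ = 2.4π²/3² - 7.9 ≈ -5.268
  n=3: λ₃ = 5.4π²/3² - 7.9 ≈ -1.978
Since 0.6π²/3² ≈ 0.658 < 7.9, λ₁ < 0.
The n=1 mode grows fastest (−λₙ is largest for n=1) → dominates.
Asymptotic: θ ~ c₁ sin(πx/3) e^{7.242t} (exponential growth at rate −λ₁ ≈ 7.242).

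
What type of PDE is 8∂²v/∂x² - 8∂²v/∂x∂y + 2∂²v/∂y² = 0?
With A = 8, B = -8, C = 2, the discriminant is 0. This is a parabolic PDE.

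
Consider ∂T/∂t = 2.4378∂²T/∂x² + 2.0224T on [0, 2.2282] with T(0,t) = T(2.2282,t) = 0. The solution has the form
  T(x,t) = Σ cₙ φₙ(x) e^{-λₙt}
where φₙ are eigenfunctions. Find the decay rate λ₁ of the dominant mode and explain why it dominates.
Eigenvalues: λₙ = 2.4378n²π²/2.2282² - 2.0224.
First three modes:
  n=1: λ₁ = 2.4378π²/2.2282² - 2.0224 ≈ 2.824
  n=2: λ₂ = 9.7512π²/2.2282² - 2.0224 ≈ 17.362
  n=3: λ₃ = 21.9402π²/2.2282² - 2.0224 ≈ 41.592
Since 2.4378π²/2.2282² ≈ 4.846 > 2.0224, all λₙ > 0.
The n=1 mode decays slowest → dominates as t → ∞.
Asymptotic: T ~ c₁ sin(πx/2.2282) e^{-λ₁t} with decay rate λ₁ ≈ 2.824.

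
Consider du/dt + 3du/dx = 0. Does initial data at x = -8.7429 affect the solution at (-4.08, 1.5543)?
Yes. The characteristic through (-4.08, 1.5543) passes through x = -8.7429.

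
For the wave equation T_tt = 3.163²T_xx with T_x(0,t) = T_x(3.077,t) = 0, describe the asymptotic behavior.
T oscillates about a mean that drifts linearly in t (generically unbounded; no decay). There is no damping, so the nonconstant modes persist as standing waves (energy conserved, no decay). But with Neumann conditions at both ends the constant mode has eigenvalue 0: the spatial mean M(t) of T satisfies M'' = 0, so M(t) = M(0) + M'(0)·t. Unless the initial velocity has zero mean (∫T_t(x,0)dx = 0), the solution grows linearly in t (unbounded, though not exponentially); if it does have zero mean, the solution stays bounded and simply oscillates.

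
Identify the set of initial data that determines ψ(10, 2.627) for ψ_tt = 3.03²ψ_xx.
Domain of dependence: [2.04019, 17.95981]. Signals travel at speed 3.03, so data within |x - 10| ≤ 3.03·2.627 = 7.95981 can reach the point.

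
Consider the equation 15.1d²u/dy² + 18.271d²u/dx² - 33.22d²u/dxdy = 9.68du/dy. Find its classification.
Rewriting in standard form: 18.271d²u/dx² - 33.22d²u/dxdy + 15.1d²u/dy² - 9.68du/dy = 0. Parabolic. (A = 18.271, B = -33.22, C = 15.1 gives B² - 4AC = 0.)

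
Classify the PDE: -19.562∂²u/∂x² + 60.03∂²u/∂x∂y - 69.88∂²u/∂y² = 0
A = -19.562, B = 60.03, C = -69.88. Discriminant B² - 4AC = -1864.36934. Since -1864.36934 < 0, elliptic.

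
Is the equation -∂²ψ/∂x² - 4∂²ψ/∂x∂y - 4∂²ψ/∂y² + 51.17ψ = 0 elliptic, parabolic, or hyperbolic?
Computing B² - 4AC with A = -1, B = -4, C = -4: discriminant = 0 (zero). Answer: parabolic.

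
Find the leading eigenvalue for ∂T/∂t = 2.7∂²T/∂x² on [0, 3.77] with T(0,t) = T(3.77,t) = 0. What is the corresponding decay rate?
Eigenvalues: λₙ = 2.7n²π²/3.77².
First three modes:
  n=1: λ₁ = 2.7π²/3.77² ≈ 1.875
  n=2: λ₂ = 10.8π²/3.77² ≈ 7.5 (4× faster decay)
  n=3: λ₃ = 24.3π²/3.77² ≈ 16.874 (9× faster decay)
As t → ∞, higher modes decay exponentially faster. The n=1 mode dominates: T ~ c₁ sin(πx/3.77) e^{-λ₁t}.
Decay rate: λ₁ = 2.7π²/3.77² ≈ 1.875.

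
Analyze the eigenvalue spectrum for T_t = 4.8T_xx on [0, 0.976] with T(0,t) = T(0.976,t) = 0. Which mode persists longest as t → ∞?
Eigenvalues: λₙ = 4.8n²π²/0.976².
First three modes:
  n=1: λ₁ = 4.8π²/0.976² ≈ 49.733
  n=2: λ₂ = 19.2π²/0.976² ≈ 198.93 (4× faster decay)
  n=3: λ₃ = 43.2π²/0.976² ≈ 447.594 (9× faster decay)
As t → ∞, higher modes decay exponentially faster. The n=1 mode dominates: T ~ c₁ sin(πx/0.976) e^{-λ₁t}.
Decay rate: λ₁ = 4.8π²/0.976² ≈ 49.733.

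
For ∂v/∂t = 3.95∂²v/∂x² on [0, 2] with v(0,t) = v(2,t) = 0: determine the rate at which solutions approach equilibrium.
Eigenvalues: λₙ = 3.95n²π²/2².
First three modes:
  n=1: λ₁ = 3.95π²/2² ≈ 9.746
  n=2: λ₂ = 15.8π²/2² ≈ 38.985 (4× faster decay)
  n=3: λ₃ = 35.55π²/2² ≈ 87.716 (9× faster decay)
As t → ∞, higher modes decay exponentially faster. The n=1 mode dominates: v ~ c₁ sin(πx/2) e^{-λ₁t}.
Decay rate: λ₁ = 3.95π²/2² ≈ 9.746.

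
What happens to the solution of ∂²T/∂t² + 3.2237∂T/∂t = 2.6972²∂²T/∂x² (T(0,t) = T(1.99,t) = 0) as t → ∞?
T → 0. Damping (γ=3.2237) dissipates energy; oscillations decay exponentially.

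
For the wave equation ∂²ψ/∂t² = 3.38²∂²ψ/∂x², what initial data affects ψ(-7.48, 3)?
Domain of dependence: [-17.62, 2.66]. Signals travel at speed 3.38, so data within |x - -7.48| ≤ 3.38·3 = 10.14 can reach the point.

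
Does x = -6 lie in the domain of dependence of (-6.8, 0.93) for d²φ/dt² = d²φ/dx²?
Yes. The domain of dependence is [-7.73, -5.87], and -6 ∈ [-7.73, -5.87].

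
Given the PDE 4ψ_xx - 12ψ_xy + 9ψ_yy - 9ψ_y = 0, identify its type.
The second-order coefficients are A = 4, B = -12, C = 9. Since B² - 4AC = 0 = 0, this is a parabolic PDE.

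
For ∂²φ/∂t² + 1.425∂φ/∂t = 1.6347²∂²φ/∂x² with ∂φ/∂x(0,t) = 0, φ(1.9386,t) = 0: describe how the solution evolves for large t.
φ → 0. Damping (γ=1.425) dissipates energy; oscillations decay exponentially.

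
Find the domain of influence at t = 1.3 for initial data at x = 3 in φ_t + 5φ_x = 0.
At x = 9.5. The characteristic carries data from (3, 0) to (9.5, 1.3).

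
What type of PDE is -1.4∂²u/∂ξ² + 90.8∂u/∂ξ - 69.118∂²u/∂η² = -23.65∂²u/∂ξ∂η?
Rewriting in standard form: -1.4∂²u/∂ξ² + 23.65∂²u/∂ξ∂η - 69.118∂²u/∂η² + 90.8∂u/∂ξ = 0. With A = -1.4, B = 23.65, C = -69.118, the discriminant is 172.2617. This is a hyperbolic PDE.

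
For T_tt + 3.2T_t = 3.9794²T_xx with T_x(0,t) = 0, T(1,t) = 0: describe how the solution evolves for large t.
T → 0. Damping (γ=3.2) dissipates energy; oscillations decay exponentially.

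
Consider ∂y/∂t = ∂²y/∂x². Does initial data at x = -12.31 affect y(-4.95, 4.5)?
Yes, for any finite x. The heat equation has infinite propagation speed, so all initial data affects all points at any t > 0.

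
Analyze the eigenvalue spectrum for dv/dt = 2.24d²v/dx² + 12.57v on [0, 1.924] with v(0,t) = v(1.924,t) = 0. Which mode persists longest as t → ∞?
Eigenvalues: λₙ = 2.24n²π²/1.924² - 12.57.
First three modes:
  n=1: λ₁ = 2.24π²/1.924² - 12.57 ≈ -6.598
  n=2: λ₂ = 8.96π²/1.924² - 12.57 ≈ 11.319
  n=3: λ₃ = 20.16π²/1.924² - 12.57 ≈ 41.18
Since 2.24π²/1.924² ≈ 5.972 < 12.57, λ₁ < 0.
The n=1 mode grows fastest (−λₙ is largest for n=1) → dominates.
Asymptotic: v ~ c₁ sin(πx/1.924) e^{6.598t} (exponential growth at rate −λ₁ ≈ 6.598).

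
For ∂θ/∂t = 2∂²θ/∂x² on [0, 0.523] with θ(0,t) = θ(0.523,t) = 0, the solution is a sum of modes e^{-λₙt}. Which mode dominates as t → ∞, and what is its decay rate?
Eigenvalues: λₙ = 2n²π²/0.523².
First three modes:
  n=1: λ₁ = 2π²/0.523² ≈ 72.165
  n=2: λ₂ = 8π²/0.523² ≈ 288.66 (4× faster decay)
  n=3: λ₃ = 18π²/0.523² ≈ 649.485 (9× faster decay)
As t → ∞, higher modes decay exponentially faster. The n=1 mode dominates: θ ~ c₁ sin(πx/0.523) e^{-λ₁t}.
Decay rate: λ₁ = 2π²/0.523² ≈ 72.165.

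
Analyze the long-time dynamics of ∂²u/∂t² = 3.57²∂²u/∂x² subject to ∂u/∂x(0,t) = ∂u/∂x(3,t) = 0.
Long-time behavior: u oscillates about a mean that drifts linearly in t (generically unbounded; no decay). There is no damping, so the nonconstant modes persist as standing waves (energy conserved, no decay). But with Neumann conditions at both ends the constant mode has eigenvalue 0: the spatial mean M(t) of u satisfies M'' = 0, so M(t) = M(0) + M'(0)·t. Unless the initial velocity has zero mean (∫u_t(x,0)dx = 0), the solution grows linearly in t (unbounded, though not exponentially); if it does have zero mean, the solution stays bounded and simply oscillates.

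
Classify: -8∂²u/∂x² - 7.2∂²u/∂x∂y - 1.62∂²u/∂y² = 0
Parabolic (discriminant = 0).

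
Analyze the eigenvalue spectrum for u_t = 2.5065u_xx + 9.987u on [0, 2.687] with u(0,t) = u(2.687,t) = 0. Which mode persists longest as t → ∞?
Eigenvalues: λₙ = 2.5065n²π²/2.687² - 9.987.
First three modes:
  n=1: λ₁ = 2.5065π²/2.687² - 9.987 ≈ -6.561
  n=2: λ₂ = 10.026π²/2.687² - 9.987 ≈ 3.718
  n=3: λ₃ = 22.5585π²/2.687² - 9.987 ≈ 20.85
Since 2.5065π²/2.687² ≈ 3.426 < 9.987, λ₁ < 0.
The n=1 mode grows fastest (−λₙ is largest for n=1) → dominates.
Asymptotic: u ~ c₁ sin(πx/2.687) e^{6.561t} (exponential growth at rate −λ₁ ≈ 6.561).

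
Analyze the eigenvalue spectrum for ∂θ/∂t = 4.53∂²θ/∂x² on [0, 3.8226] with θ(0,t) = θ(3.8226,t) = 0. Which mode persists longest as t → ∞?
Eigenvalues: λₙ = 4.53n²π²/3.8226².
First three modes:
  n=1: λ₁ = 4.53π²/3.8226² ≈ 3.06
  n=2: λ₂ = 18.12π²/3.8226² ≈ 12.239 (4× faster decay)
  n=3: λ₃ = 40.77π²/3.8226² ≈ 27.537 (9× faster decay)
As t → ∞, higher modes decay exponentially faster. The n=1 mode dominates: θ ~ c₁ sin(πx/3.8226) e^{-λ₁t}.
Decay rate: λ₁ = 4.53π²/3.8226² ≈ 3.06.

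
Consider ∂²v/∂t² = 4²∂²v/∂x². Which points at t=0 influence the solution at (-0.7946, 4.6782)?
Domain of dependence: [-19.5074, 17.9182]. Signals travel at speed 4, so data within |x - -0.7946| ≤ 4·4.6782 = 18.7128 can reach the point.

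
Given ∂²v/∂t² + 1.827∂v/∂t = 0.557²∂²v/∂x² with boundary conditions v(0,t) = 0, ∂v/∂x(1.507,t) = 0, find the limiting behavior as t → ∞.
v → 0. Damping (γ=1.827) dissipates energy; oscillations decay exponentially.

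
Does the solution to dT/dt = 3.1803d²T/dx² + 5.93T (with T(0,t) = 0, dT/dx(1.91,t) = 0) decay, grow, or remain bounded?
T grows unboundedly. Reaction dominates diffusion (r=5.93 > κπ²/(4L²)≈2.15); solution grows exponentially.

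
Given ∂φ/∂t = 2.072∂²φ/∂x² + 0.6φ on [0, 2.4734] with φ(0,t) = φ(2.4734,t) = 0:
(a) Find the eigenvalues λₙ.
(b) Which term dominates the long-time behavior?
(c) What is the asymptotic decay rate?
Eigenvalues: λₙ = 2.072n²π²/2.4734² - 0.6.
First three modes:
  n=1: λ₁ = 2.072π²/2.4734² - 0.6 ≈ 2.743
  n=2: λ₂ = 8.288π²/2.4734² - 0.6 ≈ 12.771
  n=3: λ₃ = 18.648π²/2.4734² - 0.6 ≈ 29.485
Since 2.072π²/2.4734² ≈ 3.343 > 0.6, all λₙ > 0.
The n=1 mode decays slowest → dominates as t → ∞.
Asymptotic: φ ~ c₁ sin(πx/2.4734) e^{-λ₁t} with decay rate λ₁ ≈ 2.743.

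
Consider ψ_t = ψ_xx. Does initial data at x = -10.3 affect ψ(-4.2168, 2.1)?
Yes, for any finite x. The heat equation has infinite propagation speed, so all initial data affects all points at any t > 0.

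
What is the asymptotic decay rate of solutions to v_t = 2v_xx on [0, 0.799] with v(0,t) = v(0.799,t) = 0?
Eigenvalues: λₙ = 2n²π²/0.799².
First three modes:
  n=1: λ₁ = 2π²/0.799² ≈ 30.92
  n=2: λ₂ = 8π²/0.799² ≈ 123.679 (4× faster decay)
  n=3: λ₃ = 18π²/0.799² ≈ 278.278 (9× faster decay)
As t → ∞, higher modes decay exponentially faster. The n=1 mode dominates: v ~ c₁ sin(πx/0.799) e^{-λ₁t}.
Decay rate: λ₁ = 2π²/0.799² ≈ 30.92.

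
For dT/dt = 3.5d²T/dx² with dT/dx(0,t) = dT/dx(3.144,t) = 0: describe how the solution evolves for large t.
T → constant (steady state). Heat is conserved (no flux at boundaries); solution approaches the spatial average.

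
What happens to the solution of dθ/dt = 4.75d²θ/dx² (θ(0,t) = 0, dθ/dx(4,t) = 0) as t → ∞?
θ → 0. Heat escapes through the Dirichlet boundary.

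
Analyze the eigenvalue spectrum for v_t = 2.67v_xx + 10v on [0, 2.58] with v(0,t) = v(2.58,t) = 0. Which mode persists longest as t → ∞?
Eigenvalues: λₙ = 2.67n²π²/2.58² - 10.
First three modes:
  n=1: λ₁ = 2.67π²/2.58² - 10 ≈ -6.041
  n=2: λ₂ = 10.68π²/2.58² - 10 ≈ 5.835
  n=3: λ₃ = 24.03π²/2.58² - 10 ≈ 25.63
Since 2.67π²/2.58² ≈ 3.959 < 10, λ₁ < 0.
The n=1 mode grows fastest (−λₙ is largest for n=1) → dominates.
Asymptotic: v ~ c₁ sin(πx/2.58) e^{6.041t} (exponential growth at rate −λ₁ ≈ 6.041).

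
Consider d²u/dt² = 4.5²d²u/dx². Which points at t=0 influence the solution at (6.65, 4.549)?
Domain of dependence: [-13.8205, 27.1205]. Signals travel at speed 4.5, so data within |x - 6.65| ≤ 4.5·4.549 = 20.4705 can reach the point.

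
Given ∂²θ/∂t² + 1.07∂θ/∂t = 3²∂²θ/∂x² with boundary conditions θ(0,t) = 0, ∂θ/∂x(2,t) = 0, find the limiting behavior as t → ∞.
θ → 0. Damping (γ=1.07) dissipates energy; oscillations decay exponentially.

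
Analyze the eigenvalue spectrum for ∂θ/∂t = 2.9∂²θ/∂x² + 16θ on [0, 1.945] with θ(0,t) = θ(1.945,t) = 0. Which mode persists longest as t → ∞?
Eigenvalues: λₙ = 2.9n²π²/1.945² - 16.
First three modes:
  n=1: λ₁ = 2.9π²/1.945² - 16 ≈ -8.434
  n=2: λ₂ = 11.6π²/1.945² - 16 ≈ 14.263
  n=3: λ₃ = 26.1π²/1.945² - 16 ≈ 52.093
Since 2.9π²/1.945² ≈ 7.566 < 16, λ₁ < 0.
The n=1 mode grows fastest (−λₙ is largest for n=1) → dominates.
Asymptotic: θ ~ c₁ sin(πx/1.945) e^{8.434t} (exponential growth at rate −λ₁ ≈ 8.434).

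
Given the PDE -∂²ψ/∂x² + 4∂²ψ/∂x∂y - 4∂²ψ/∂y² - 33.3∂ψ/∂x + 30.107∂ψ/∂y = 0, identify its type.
The second-order coefficients are A = -1, B = 4, C = -4. Since B² - 4AC = 0 = 0, this is a parabolic PDE.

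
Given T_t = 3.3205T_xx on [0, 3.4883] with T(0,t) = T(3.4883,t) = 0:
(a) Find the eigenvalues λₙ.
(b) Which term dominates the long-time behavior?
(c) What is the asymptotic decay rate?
Eigenvalues: λₙ = 3.3205n²π²/3.4883².
First three modes:
  n=1: λ₁ = 3.3205π²/3.4883² ≈ 2.693
  n=2: λ₂ = 13.282π²/3.4883² ≈ 10.773 (4× faster decay)
  n=3: λ₃ = 29.8845π²/3.4883² ≈ 24.239 (9× faster decay)
As t → ∞, higher modes decay exponentially faster. The n=1 mode dominates: T ~ c₁ sin(πx/3.4883) e^{-λ₁t}.
Decay rate: λ₁ = 3.3205π²/3.4883² ≈ 2.693.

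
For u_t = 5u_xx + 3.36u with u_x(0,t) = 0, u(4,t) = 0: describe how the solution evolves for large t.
u grows unboundedly. Reaction dominates diffusion (r=3.36 > κπ²/(4L²)≈0.77); solution grows exponentially.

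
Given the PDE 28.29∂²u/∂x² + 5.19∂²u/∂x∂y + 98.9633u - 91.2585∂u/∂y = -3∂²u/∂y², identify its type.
Rewriting in standard form: 28.29∂²u/∂x² + 5.19∂²u/∂x∂y + 3∂²u/∂y² - 91.2585∂u/∂y + 98.9633u = 0. The second-order coefficients are A = 28.29, B = 5.19, C = 3. Since B² - 4AC = -312.5439 < 0, this is an elliptic PDE.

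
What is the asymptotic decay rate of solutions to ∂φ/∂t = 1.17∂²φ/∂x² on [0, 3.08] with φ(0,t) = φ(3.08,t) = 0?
Eigenvalues: λₙ = 1.17n²π²/3.08².
First three modes:
  n=1: λ₁ = 1.17π²/3.08² ≈ 1.217
  n=2: λ₂ = 4.68π²/3.08² ≈ 4.869 (4× faster decay)
  n=3: λ₃ = 10.53π²/3.08² ≈ 10.955 (9× faster decay)
As t → ∞, higher modes decay exponentially faster. The n=1 mode dominates: φ ~ c₁ sin(πx/3.08) e^{-λ₁t}.
Decay rate: λ₁ = 1.17π²/3.08² ≈ 1.217.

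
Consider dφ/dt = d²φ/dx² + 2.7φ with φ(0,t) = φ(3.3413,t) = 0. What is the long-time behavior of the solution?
As t → ∞, φ grows unboundedly. Reaction dominates diffusion (r=2.7 > κπ²/L²≈0.88); solution grows exponentially.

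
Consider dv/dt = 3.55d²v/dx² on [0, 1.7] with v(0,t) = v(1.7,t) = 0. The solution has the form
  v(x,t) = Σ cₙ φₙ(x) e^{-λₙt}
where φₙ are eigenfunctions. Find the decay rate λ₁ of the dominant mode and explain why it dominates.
Eigenvalues: λₙ = 3.55n²π²/1.7².
First three modes:
  n=1: λ₁ = 3.55π²/1.7² ≈ 12.124
  n=2: λ₂ = 14.2π²/1.7² ≈ 48.494 (4× faster decay)
  n=3: λ₃ = 31.95π²/1.7² ≈ 109.112 (9× faster decay)
As t → ∞, higher modes decay exponentially faster. The n=1 mode dominates: v ~ c₁ sin(πx/1.7) e^{-λ₁t}.
Decay rate: λ₁ = 3.55π²/1.7² ≈ 12.124.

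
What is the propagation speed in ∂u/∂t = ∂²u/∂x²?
Infinite. The heat equation is parabolic, not hyperbolic, so disturbances propagate instantly.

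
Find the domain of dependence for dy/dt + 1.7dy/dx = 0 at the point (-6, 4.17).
A single point: x = -13.089. The characteristic through (-6, 4.17) is x - 1.7t = const, so x = -6 - 1.7·4.17 = -13.089.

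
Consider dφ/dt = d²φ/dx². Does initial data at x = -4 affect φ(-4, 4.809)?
Yes, for any finite x. The heat equation has infinite propagation speed, so all initial data affects all points at any t > 0.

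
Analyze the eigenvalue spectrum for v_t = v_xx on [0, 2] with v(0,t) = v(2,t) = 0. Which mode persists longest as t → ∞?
Eigenvalues: λₙ = n²π²/2².
First three modes:
  n=1: λ₁ = π²/2² ≈ 2.467
  n=2: λ₂ = 4π²/2² ≈ 9.87 (4× faster decay)
  n=3: λ₃ = 9π²/2² ≈ 22.207 (9× faster decay)
As t → ∞, higher modes decay exponentially faster. The n=1 mode dominates: v ~ c₁ sin(πx/2) e^{-λ₁t}.
Decay rate: λ₁ = π²/2² ≈ 2.467.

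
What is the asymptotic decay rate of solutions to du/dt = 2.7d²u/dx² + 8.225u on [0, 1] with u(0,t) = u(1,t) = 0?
Eigenvalues: λₙ = 2.7n²π²/1² - 8.225.
First three modes:
  n=1: λ₁ = 2.7π² - 8.225 ≈ 18.423
  n=2: λ₂ = 10.8π² - 8.225 ≈ 98.367
  n=3: λ₃ = 24.3π² - 8.225 ≈ 231.606
Since 2.7π² ≈ 26.648 > 8.225, all λₙ > 0.
The n=1 mode decays slowest → dominates as t → ∞.
Asymptotic: u ~ c₁ sin(πx/1) e^{-λ₁t} with decay rate λ₁ ≈ 18.423.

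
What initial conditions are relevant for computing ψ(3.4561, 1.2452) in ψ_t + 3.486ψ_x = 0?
A single point: x = -0.8846672. The characteristic through (3.4561, 1.2452) is x - 3.486t = const, so x = 3.4561 - 3.486·1.2452 = -0.8846672.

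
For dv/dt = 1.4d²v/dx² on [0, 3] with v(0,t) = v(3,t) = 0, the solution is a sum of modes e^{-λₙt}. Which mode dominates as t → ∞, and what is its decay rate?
Eigenvalues: λₙ = 1.4n²π²/3².
First three modes:
  n=1: λ₁ = 1.4π²/3² ≈ 1.535
  n=2: λ₂ = 5.6π²/3² ≈ 6.141 (4× faster decay)
  n=3: λ₃ = 12.6π²/3² ≈ 13.817 (9× faster decay)
As t → ∞, higher modes decay exponentially faster. The n=1 mode dominates: v ~ c₁ sin(πx/3) e^{-λ₁t}.
Decay rate: λ₁ = 1.4π²/3² ≈ 1.535.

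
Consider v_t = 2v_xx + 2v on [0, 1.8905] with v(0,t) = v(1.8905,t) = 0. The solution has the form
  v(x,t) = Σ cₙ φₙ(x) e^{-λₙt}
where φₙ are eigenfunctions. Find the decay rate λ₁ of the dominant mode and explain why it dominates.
Eigenvalues: λₙ = 2n²π²/1.8905² - 2.
First three modes:
  n=1: λ₁ = 2π²/1.8905² - 2 ≈ 3.523
  n=2: λ₂ = 8π²/1.8905² - 2 ≈ 20.092
  n=3: λ₃ = 18π²/1.8905² - 2 ≈ 47.707
Since 2π²/1.8905² ≈ 5.523 > 2, all λₙ > 0.
The n=1 mode decays slowest → dominates as t → ∞.
Asymptotic: v ~ c₁ sin(πx/1.8905) e^{-λ₁t} with decay rate λ₁ ≈ 3.523.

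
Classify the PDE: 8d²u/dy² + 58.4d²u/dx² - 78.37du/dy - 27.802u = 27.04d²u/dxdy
Rewriting in standard form: 58.4d²u/dx² - 27.04d²u/dxdy + 8d²u/dy² - 78.37du/dy - 27.802u = 0. A = 58.4, B = -27.04, C = 8. Discriminant B² - 4AC = -1137.6384. Since -1137.6384 < 0, elliptic.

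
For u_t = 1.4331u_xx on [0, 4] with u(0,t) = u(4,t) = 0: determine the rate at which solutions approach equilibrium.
Eigenvalues: λₙ = 1.4331n²π²/4².
First three modes:
  n=1: λ₁ = 1.4331π²/4² ≈ 0.884
  n=2: λ₂ = 5.7324π²/4² ≈ 3.536 (4× faster decay)
  n=3: λ₃ = 12.8979π²/4² ≈ 7.956 (9× faster decay)
As t → ∞, higher modes decay exponentially faster. The n=1 mode dominates: u ~ c₁ sin(πx/4) e^{-λ₁t}.
Decay rate: λ₁ = 1.4331π²/4² ≈ 0.884.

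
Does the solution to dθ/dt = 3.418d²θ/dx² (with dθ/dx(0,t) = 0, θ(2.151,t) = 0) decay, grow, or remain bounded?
θ → 0. Heat escapes through the Dirichlet boundary.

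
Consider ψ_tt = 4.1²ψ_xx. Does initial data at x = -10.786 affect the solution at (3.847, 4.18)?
Yes. The domain of dependence is [-13.291, 20.985], and -10.786 ∈ [-13.291, 20.985].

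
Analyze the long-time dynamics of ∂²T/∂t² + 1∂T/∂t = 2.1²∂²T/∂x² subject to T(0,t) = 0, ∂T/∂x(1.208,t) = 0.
Long-time behavior: T → 0. Damping (γ=1) dissipates energy; oscillations decay exponentially.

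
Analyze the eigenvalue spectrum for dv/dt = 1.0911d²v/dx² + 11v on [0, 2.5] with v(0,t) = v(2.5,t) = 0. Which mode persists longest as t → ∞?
Eigenvalues: λₙ = 1.0911n²π²/2.5² - 11.
First three modes:
  n=1: λ₁ = 1.0911π²/2.5² - 11 ≈ -9.277
  n=2: λ₂ = 4.3644π²/2.5² - 11 ≈ -4.108
  n=3: λ₃ = 9.8199π²/2.5² - 11 ≈ 4.507
Since 1.0911π²/2.5² ≈ 1.723 < 11, λ₁ < 0.
The n=1 mode grows fastest (−λₙ is largest for n=1) → dominates.
Asymptotic: v ~ c₁ sin(πx/2.5) e^{9.277t} (exponential growth at rate −λ₁ ≈ 9.277).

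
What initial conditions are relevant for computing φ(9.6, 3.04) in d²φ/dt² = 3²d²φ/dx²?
Domain of dependence: [0.48, 18.72]. Signals travel at speed 3, so data within |x - 9.6| ≤ 3·3.04 = 9.12 can reach the point.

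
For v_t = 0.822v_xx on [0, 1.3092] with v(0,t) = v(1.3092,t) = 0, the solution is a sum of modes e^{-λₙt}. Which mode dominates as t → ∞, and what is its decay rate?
Eigenvalues: λₙ = 0.822n²π²/1.3092².
First three modes:
  n=1: λ₁ = 0.822π²/1.3092² ≈ 4.733
  n=2: λ₂ = 3.288π²/1.3092² ≈ 18.933 (4× faster decay)
  n=3: λ₃ = 7.398π²/1.3092² ≈ 42.599 (9× faster decay)
As t → ∞, higher modes decay exponentially faster. The n=1 mode dominates: v ~ c₁ sin(πx/1.3092) e^{-λ₁t}.
Decay rate: λ₁ = 0.822π²/1.3092² ≈ 4.733.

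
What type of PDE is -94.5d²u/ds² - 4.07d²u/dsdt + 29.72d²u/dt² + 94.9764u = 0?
With A = -94.5, B = -4.07, C = 29.72, the discriminant is 11250.7249. This is a hyperbolic PDE.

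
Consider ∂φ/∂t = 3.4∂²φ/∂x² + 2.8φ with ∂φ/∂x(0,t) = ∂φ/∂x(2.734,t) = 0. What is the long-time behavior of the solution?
As t → ∞, φ grows unboundedly. With Neumann BCs the constant mode has diffusion eigenvalue 0, so any r > 0 makes it grow like e^(2.8t); solution grows exponentially.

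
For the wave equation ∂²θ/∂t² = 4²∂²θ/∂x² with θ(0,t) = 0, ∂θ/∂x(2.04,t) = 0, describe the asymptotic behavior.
θ oscillates (no decay). Energy is conserved; the solution oscillates indefinitely as standing waves.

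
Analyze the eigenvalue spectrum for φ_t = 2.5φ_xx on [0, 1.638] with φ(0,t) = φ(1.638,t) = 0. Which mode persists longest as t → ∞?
Eigenvalues: λₙ = 2.5n²π²/1.638².
First three modes:
  n=1: λ₁ = 2.5π²/1.638² ≈ 9.196
  n=2: λ₂ = 10π²/1.638² ≈ 36.785 (4× faster decay)
  n=3: λ₃ = 22.5π²/1.638² ≈ 82.766 (9× faster decay)
As t → ∞, higher modes decay exponentially faster. The n=1 mode dominates: φ ~ c₁ sin(πx/1.638) e^{-λ₁t}.
Decay rate: λ₁ = 2.5π²/1.638² ≈ 9.196.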